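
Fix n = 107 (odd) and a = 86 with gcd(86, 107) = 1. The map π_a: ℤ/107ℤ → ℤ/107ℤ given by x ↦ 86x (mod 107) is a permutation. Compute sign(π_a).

Orbit of 52 under x↦86x: [52, 85, 34, 35, 14, 27, 75]… (length divides ord_107(86)).
Decompose π into cycles: lengths [53, 53, 1] (3 cycles, including the fixed point 0).
Σ(ℓ_i−1) = 107−3 = 104; sign = (−1)^104 = +1.
The Jacobi symbol (86|107) = +1 (Zolotarev) agrees.

+1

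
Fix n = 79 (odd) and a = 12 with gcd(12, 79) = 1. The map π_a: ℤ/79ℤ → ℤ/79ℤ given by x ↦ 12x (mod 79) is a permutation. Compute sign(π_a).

Trace 69: π^k(69) = [69, 38, 61, 21, 15, 22, 27] for k=0..6.
4 cycles of lengths [26, 26, 26, 1].
79 − 4 = 75 transpositions; sign(π) = (−1)^75 = -1.
Check: (12/79) = -1 by Zolotarev.

-1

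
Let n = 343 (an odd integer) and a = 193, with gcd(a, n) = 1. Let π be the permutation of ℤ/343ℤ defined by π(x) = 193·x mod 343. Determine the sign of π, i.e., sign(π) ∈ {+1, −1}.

+1

Orbit of 324 under x↦193x: [324, 106, 221, 121, 29, 109, 114]… (length divides ord_343(193)).
The orbit structure of x ↦ 193x mod 343: 7 orbits of sizes [147, 147, 21, 21, 3, 3, 1].
sign(π) = (−1)^{n − #cycles} = (−1)^{343−7} = (−1)^336 = +1.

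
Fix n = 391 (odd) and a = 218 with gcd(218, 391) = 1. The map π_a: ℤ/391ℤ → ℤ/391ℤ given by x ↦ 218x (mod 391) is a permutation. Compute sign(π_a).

+1

Start at x=309: 309 → 110 → 129 → 361 → 107 → 257 → 113 → … (one orbit).
5 cycles of lengths [176, 176, 22, 16, 1].
sign(π) = (−1)^{n − #cycles} = (−1)^{391−5} = (−1)^386 = +1.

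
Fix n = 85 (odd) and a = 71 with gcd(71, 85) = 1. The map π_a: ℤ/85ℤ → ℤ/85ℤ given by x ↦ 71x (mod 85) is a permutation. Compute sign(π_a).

-1

Trace 31: π^k(31) = [31, 76, 41, 21, 46, 36, 6] for k=0..6.
Cycle type of π: 16×5 + 1×5; total 10 cycles.
85 − 10 = 75 transpositions; sign(π) = (−1)^75 = -1.
Zolotarev: (71|85) = -1, matching the cycle-count sign.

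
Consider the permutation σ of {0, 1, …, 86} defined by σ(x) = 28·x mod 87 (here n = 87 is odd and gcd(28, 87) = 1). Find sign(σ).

Orbit of 1 under x↦28x: [1, 28]… (length divides ord_87(28)).
Cycle type of π: 2×42 + 1×3; total 45 cycles.
Σ(ℓ_i−1) = 87−45 = 42; sign = (−1)^42 = +1.
Check: (28/87) = +1 by Zolotarev.

+1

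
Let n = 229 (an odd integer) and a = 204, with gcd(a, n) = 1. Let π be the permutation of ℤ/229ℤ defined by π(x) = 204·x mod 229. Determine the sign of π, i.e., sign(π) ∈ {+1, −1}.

+1

Start at x=209: 209 → 42 → 95 → 144 → 64 → 3 → 154 → … (one orbit).
3 cycles of lengths [114, 114, 1].
n − c = 229 − 3 = 226; sign = (−1)^226 = +1.
The Jacobi symbol (204|229) = +1 (Zolotarev) agrees.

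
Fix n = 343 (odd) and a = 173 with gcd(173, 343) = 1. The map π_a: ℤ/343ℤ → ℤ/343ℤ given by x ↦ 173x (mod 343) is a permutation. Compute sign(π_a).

Trace 244: π^k(244) = [244, 23, 206, 309, 292, 95, 314] for k=0..6.
Decompose π into cycles: lengths [294, 42, 6, 1] (4 cycles, including the fixed point 0).
With 4 cycles on 343 points, sign = (−1)^{343−4} = -1.

-1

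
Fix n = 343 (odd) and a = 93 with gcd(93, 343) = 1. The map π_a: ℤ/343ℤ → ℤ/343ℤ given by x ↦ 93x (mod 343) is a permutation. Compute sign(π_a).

+1

Start at x=99: 99 → 289 → 123 → 120 → 184 → 305 → 239 → … (one orbit).
7 cycles of lengths [147, 147, 21, 21, 3, 3, 1].
7 cycles on 343: each ℓ→(−1)^(ℓ−1), product (−1)^336 = +1.
Via Zolotarev, sign(π_{93}) = (93|343) = +1.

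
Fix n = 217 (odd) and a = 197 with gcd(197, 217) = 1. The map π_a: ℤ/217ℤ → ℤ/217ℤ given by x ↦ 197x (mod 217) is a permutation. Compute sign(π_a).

-1

Trace 120: π^k(120) = [120, 204, 43, 8, 57, 162, 15] for k=0..6.
Decompose π into cycles: lengths [30, 30, 30, 30, 30, 30, 30, 1, 1, 1, 1, 1, 1, 1] (14 cycles, including the fixed point 0).
n − c = 217 − 14 = 203; sign = (−1)^203 = -1.
The Jacobi symbol (197|217) = -1 (Zolotarev) agrees.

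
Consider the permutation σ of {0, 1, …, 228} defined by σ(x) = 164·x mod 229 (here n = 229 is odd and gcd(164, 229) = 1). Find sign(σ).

Start at x=138: 138 → 190 → 16 → 105 → 45 → 52 → 55 → … (one orbit).
2 cycles of lengths [228, 1].
Σ(ℓ_i−1) = 229−2 = 227; sign = (−1)^227 = -1.
(164|229)_J = -1 (Zolotarev's lemma cross-check).

-1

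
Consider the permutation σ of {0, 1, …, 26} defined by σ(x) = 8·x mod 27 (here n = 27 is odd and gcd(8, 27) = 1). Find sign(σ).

Start at x=19: 19 → 17 → 1 → 8 → 10 → 26 → 19 (one orbit).
Cycle lengths of π_8 on ℤ/27ℤ: [6, 6, 6, 2, 2, 2, 2, 1]; 8 cycles in total.
Σ(ℓ_i−1) = 27−8 = 19; sign = (−1)^19 = -1.
The Jacobi symbol (8|27) = -1 (Zolotarev) agrees.

-1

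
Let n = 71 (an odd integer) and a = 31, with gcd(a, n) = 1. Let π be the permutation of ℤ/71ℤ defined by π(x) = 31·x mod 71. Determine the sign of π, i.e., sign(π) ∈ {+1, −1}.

Trace 31: π^k(31) = [31, 38, 42, 24, 34, 60, 14] for k=0..6.
Decompose π into cycles: lengths [70, 1] (2 cycles, including the fixed point 0).
With 2 cycles on 71 points, sign = (−1)^{71−2} = -1.

-1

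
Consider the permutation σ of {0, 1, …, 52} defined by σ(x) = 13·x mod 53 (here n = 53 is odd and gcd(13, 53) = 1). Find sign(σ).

+1

Trace 15: π^k(15) = [15, 36, 44, 42, 16, 49, 1] for k=0..6.
Decompose π into cycles: lengths [13, 13, 13, 13, 1] (5 cycles, including the fixed point 0).
Σ(ℓ_i−1) = 53−5 = 48; sign = (−1)^48 = +1.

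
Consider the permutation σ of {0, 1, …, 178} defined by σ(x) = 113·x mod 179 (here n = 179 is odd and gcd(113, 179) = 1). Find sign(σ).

Start at x=128: 128 → 144 → 162 → 48 → 54 → 16 → 18 → … (one orbit).
2 cycles of lengths [178, 1].
Σ(ℓ_i−1) = 179−2 = 177; sign = (−1)^177 = -1.
The Jacobi symbol (113|179) = -1 (Zolotarev) agrees.

-1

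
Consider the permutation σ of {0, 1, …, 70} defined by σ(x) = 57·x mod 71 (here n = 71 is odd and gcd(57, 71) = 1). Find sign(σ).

+1

Trace 5: π^k(5) = [5, 1, 57, 54, 25] for k=0..4.
Decompose π into cycles: lengths [5, 5, 5, 5, 5, 5, 5, 5, 5, 5, 5, 5, 5, 5, 1] (15 cycles, including the fixed point 0).
With 15 cycles on 71 points, sign = (−1)^{71−15} = +1.
(57|71)_J = +1 (Zolotarev's lemma cross-check).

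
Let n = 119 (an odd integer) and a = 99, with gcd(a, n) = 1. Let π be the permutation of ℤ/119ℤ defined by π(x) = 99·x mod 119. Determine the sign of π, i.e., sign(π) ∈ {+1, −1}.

-1

Orbit of 36 under x↦99x: [36, 113, 1, 99, 43, 92, 64]… (length divides ord_119(99)).
π_99 has 14 disjoint cycles with lengths [16, 16, 16, 16, 16, 16, 16, 1, 1, 1, 1, 1, 1, 1] on {0,…,118}.
119 − 14 = 105 transpositions; sign(π) = (−1)^105 = -1.
Check: (99/119) = -1 by Zolotarev.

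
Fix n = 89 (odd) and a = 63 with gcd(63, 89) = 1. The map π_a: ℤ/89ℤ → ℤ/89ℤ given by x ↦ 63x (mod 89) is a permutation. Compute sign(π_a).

-1

Trace 1: π^k(1) = [1, 63, 53, 46, 50, 35, 69] for k=0..6.
2 cycles of lengths [88, 1].
2 cycles on 89: each ℓ→(−1)^(ℓ−1), product (−1)^87 = -1.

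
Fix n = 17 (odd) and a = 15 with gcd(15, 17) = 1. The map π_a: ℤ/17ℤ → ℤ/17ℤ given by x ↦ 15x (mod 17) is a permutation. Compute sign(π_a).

+1

Orbit of 2 under x↦15x: [2, 13, 8, 1, 15, 4, 9]… (length divides ord_17(15)).
Cycle type of π: 8×2 + 1; total 3 cycles.
n − c = 17 − 3 = 14; sign = (−1)^14 = +1.
Check: (15/17) = +1 by Zolotarev.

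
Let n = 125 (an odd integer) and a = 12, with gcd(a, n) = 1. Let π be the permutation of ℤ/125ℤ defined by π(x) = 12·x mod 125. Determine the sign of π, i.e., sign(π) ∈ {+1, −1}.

-1

Start at x=51: 51 → 112 → 94 → 3 → 36 → 57 → 59 → … (one orbit).
Decompose π into cycles: lengths [100, 20, 4, 1] (4 cycles, including the fixed point 0).
With 4 cycles on 125 points, sign = (−1)^{125−4} = -1.
Check: (12/125) = -1 by Zolotarev.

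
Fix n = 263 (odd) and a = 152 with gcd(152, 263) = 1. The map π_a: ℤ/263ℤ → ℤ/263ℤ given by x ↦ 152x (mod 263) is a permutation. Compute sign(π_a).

Trace 90: π^k(90) = [90, 4, 82, 103, 139, 88, 226] for k=0..6.
Cycle type of π: 262 + 1; total 2 cycles.
sign(π) = (−1)^{n − #cycles} = (−1)^{263−2} = (−1)^261 = -1.

-1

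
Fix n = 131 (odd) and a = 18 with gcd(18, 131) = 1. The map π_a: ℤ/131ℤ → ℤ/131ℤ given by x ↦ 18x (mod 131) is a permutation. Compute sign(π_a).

-1

Start at x=84: 84 → 71 → 99 → 79 → 112 → 51 → 1 → … (one orbit).
Cycle lengths of π_18 on ℤ/131ℤ: [26, 26, 26, 26, 26, 1]; 6 cycles in total.
6 cycles on 131: each ℓ→(−1)^(ℓ−1), product (−1)^125 = -1.
(18|131)_J = -1 (Zolotarev's lemma cross-check).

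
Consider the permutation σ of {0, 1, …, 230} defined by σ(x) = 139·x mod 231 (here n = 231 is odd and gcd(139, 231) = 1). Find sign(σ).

Trace 1: π^k(1) = [1, 139, 148, 13, 190, 76, 169] for k=0..6.
Decompose π into cycles: lengths [10, 10, 10, 10, 10, 10, 10, 10, 10, 10, 10, 10, 10, 10, 10, 10, 10, 10, 10, 10, 10, 2, 2, 2, 2, 2, 2, 2, 2, 2, 1, 1, 1] (33 cycles, including the fixed point 0).
Σ(ℓ_i−1) = 231−33 = 198; sign = (−1)^198 = +1.

+1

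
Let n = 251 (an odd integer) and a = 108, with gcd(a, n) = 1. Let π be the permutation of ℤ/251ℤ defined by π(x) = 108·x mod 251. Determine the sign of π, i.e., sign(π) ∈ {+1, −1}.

+1

Start at x=147: 147 → 63 → 27 → 155 → 174 → 218 → 201 → … (one orbit).
The orbit structure of x ↦ 108x mod 251: 3 orbits of sizes [125, 125, 1].
sign(π) = (−1)^{n − #cycles} = (−1)^{251−3} = (−1)^248 = +1.
(108|251)_J = +1 (Zolotarev's lemma cross-check).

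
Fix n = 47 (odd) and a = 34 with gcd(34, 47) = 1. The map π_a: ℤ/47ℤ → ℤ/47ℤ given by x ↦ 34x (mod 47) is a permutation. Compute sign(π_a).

+1

Orbit of 32 under x↦34x: [32, 7, 3, 8, 37, 36, 2]… (length divides ord_47(34)).
3 cycles of lengths [23, 23, 1].
Σ(ℓ_i−1) = 47−3 = 44; sign = (−1)^44 = +1.
(34|47)_J = +1 (Zolotarev's lemma cross-check).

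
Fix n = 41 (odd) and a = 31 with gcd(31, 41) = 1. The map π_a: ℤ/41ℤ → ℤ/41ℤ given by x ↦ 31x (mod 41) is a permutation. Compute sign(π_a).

+1

Orbit of 10 under x↦31x: [10, 23, 16, 4, 1, 31, 18]… (length divides ord_41(31)).
Cycle lengths of π_31 on ℤ/41ℤ: [10, 10, 10, 10, 1]; 5 cycles in total.
With 5 cycles on 41 points, sign = (−1)^{41−5} = +1.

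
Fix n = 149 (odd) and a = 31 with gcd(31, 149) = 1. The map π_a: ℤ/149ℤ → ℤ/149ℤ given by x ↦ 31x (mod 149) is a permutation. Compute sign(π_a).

+1

Orbit of 49 under x↦31x: [49, 29, 5, 6, 37, 104, 95]… (length divides ord_149(31)).
Cycle lengths of π_31 on ℤ/149ℤ: [37, 37, 37, 37, 1]; 5 cycles in total.
149 − 5 = 144 transpositions; sign(π) = (−1)^144 = +1.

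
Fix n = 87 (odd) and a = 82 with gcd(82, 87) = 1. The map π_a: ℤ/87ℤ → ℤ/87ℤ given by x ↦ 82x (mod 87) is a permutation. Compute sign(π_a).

Trace 25: π^k(25) = [25, 49, 16, 7, 52, 1, 82] for k=0..6.
π_82 has 15 disjoint cycles with lengths [7, 7, 7, 7, 7, 7, 7, 7, 7, 7, 7, 7, 1, 1, 1] on {0,…,86}.
n − c = 87 − 15 = 72; sign = (−1)^72 = +1.

+1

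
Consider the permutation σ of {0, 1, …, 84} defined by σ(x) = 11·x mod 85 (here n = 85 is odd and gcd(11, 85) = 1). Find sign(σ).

Trace 11: π^k(11) = [11, 36, 56, 21, 61, 76, 71] for k=0..6.
π_11 has 10 disjoint cycles with lengths [16, 16, 16, 16, 16, 1, 1, 1, 1, 1] on {0,…,84}.
10 cycles on 85: each ℓ→(−1)^(ℓ−1), product (−1)^75 = -1.

-1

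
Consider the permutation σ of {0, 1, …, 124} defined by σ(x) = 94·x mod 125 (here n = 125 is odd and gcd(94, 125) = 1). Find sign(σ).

Start at x=16: 16 → 4 → 1 → 94 → 86 → 84 → 21 → … (one orbit).
Cycle lengths of π_94 on ℤ/125ℤ: [50, 50, 10, 10, 2, 2, 1]; 7 cycles in total.
125 − 7 = 118 transpositions; sign(π) = (−1)^118 = +1.
Via Zolotarev, sign(π_{94}) = (94|125) = +1.

+1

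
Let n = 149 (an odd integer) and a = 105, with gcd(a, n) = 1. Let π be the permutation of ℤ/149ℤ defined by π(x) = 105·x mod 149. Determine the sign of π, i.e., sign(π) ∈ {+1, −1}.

-1

Trace 44: π^k(44) = [44, 1, 105, 148] for k=0..3.
Cycle lengths of π_105 on ℤ/149ℤ: [4, 4, 4, 4, 4, 4, 4, 4, 4, 4, 4, 4, 4, 4, 4, 4, 4, 4, 4, 4, 4, 4, 4, 4, 4, 4, 4, 4, 4, 4, 4, 4, 4, 4, 4, 4, 4, 1]; 38 cycles in total.
n − c = 149 − 38 = 111; sign = (−1)^111 = -1.
Check: (105/149) = -1 by Zolotarev.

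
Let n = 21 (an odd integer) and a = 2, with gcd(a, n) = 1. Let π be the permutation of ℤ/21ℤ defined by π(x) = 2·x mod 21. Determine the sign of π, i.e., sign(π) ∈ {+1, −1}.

-1

Trace 1: π^k(1) = [1, 2, 4, 8, 16, 11] for k=0..5.
Cycle lengths of π_2 on ℤ/21ℤ: [6, 6, 3, 3, 2, 1]; 6 cycles in total.
Σ(ℓ_i−1) = 21−6 = 15; sign = (−1)^15 = -1.
Via Zolotarev, sign(π_{2}) = (2|21) = -1.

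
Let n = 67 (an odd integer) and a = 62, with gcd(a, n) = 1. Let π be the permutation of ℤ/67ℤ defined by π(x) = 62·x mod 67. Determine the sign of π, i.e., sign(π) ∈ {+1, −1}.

+1

Trace 59: π^k(59) = [59, 40, 1, 62, 25, 9, 22] for k=0..6.
7 cycles of lengths [11, 11, 11, 11, 11, 11, 1].
Σ(ℓ_i−1) = 67−7 = 60; sign = (−1)^60 = +1.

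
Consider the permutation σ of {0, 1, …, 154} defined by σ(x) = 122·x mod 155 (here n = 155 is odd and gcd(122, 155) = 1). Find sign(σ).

Trace 123: π^k(123) = [123, 126, 27, 39, 108, 1, 122] for k=0..6.
π_122 has 11 disjoint cycles with lengths [20, 20, 20, 20, 20, 20, 10, 10, 10, 4, 1] on {0,…,154}.
n − c = 155 − 11 = 144; sign = (−1)^144 = +1.
Zolotarev: (122|155) = +1, matching the cycle-count sign.

+1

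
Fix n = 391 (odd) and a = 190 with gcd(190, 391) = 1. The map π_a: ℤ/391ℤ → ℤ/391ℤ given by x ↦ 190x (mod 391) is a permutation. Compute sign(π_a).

-1

Orbit of 124 under x↦190x: [124, 100, 232, 288, 371, 110, 177]… (length divides ord_391(190)).
Cycle type of π: 176×2 + 16 + 11×2 + 1; total 6 cycles.
6 cycles on 391: each ℓ→(−1)^(ℓ−1), product (−1)^385 = -1.
Check: (190/391) = -1 by Zolotarev.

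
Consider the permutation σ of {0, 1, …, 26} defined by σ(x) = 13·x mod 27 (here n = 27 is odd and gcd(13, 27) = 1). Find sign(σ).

Start at x=13: 13 → 7 → 10 → 22 → 16 → 19 → 4 → … (one orbit).
π_13 has 7 disjoint cycles with lengths [9, 9, 3, 3, 1, 1, 1] on {0,…,26}.
sign(π) = (−1)^{n − #cycles} = (−1)^{27−7} = (−1)^20 = +1.

+1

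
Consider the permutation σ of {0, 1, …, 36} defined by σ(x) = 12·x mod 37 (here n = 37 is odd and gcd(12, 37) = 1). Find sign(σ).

Start at x=9: 9 → 34 → 1 → 12 → 33 → 26 → 16 → … (one orbit).
5 cycles of lengths [9, 9, 9, 9, 1].
n − c = 37 − 5 = 32; sign = (−1)^32 = +1.

+1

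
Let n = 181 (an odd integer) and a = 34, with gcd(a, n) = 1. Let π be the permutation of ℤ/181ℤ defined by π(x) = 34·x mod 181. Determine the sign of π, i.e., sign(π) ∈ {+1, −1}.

+1

Trace 38: π^k(38) = [38, 25, 126, 121, 132, 144, 9] for k=0..6.
5 cycles of lengths [45, 45, 45, 45, 1].
n − c = 181 − 5 = 176; sign = (−1)^176 = +1.
(34|181)_J = +1 (Zolotarev's lemma cross-check).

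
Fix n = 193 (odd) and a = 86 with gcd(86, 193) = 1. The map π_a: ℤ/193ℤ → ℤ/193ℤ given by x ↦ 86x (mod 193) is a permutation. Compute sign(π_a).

Orbit of 12 under x↦86x: [12, 67, 165, 101, 1, 86, 62]… (length divides ord_193(86)).
Decompose π into cycles: lengths [96, 96, 1] (3 cycles, including the fixed point 0).
3 cycles on 193: each ℓ→(−1)^(ℓ−1), product (−1)^190 = +1.

+1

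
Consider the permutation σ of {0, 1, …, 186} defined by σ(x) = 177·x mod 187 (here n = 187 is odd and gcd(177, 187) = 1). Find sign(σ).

-1

Orbit of 122 under x↦177x: [122, 89, 45, 111, 12, 67, 78]… (length divides ord_187(177)).
π_177 has 22 disjoint cycles with lengths [16, 16, 16, 16, 16, 16, 16, 16, 16, 16, 16, 1, 1, 1, 1, 1, 1, 1, 1, 1, 1, 1] on {0,…,186}.
Σ(ℓ_i−1) = 187−22 = 165; sign = (−1)^165 = -1.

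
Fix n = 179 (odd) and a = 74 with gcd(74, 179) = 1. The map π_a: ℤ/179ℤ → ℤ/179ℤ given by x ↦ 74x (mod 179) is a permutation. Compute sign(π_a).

Start at x=27: 27 → 29 → 177 → 31 → 146 → 64 → 82 → … (one orbit).
Cycle type of π: 89×2 + 1; total 3 cycles.
179 − 3 = 176 transpositions; sign(π) = (−1)^176 = +1.

+1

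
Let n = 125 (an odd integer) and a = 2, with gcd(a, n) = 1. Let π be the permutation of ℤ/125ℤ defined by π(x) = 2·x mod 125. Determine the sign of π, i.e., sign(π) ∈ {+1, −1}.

-1

Start at x=123: 123 → 121 → 117 → 109 → 93 → 61 → 122 → … (one orbit).
Cycle lengths of π_2 on ℤ/125ℤ: [100, 20, 4, 1]; 4 cycles in total.
n − c = 125 − 4 = 121; sign = (−1)^121 = -1.
Via Zolotarev, sign(π_{2}) = (2|125) = -1.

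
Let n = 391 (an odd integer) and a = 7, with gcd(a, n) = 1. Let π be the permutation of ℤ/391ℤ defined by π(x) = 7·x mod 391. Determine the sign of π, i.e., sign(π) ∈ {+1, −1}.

Orbit of 258 under x↦7x: [258, 242, 130, 128, 114, 16, 112]… (length divides ord_391(7)).
π_7 has 5 disjoint cycles with lengths [176, 176, 22, 16, 1] on {0,…,390}.
391 − 5 = 386 transpositions; sign(π) = (−1)^386 = +1.
Check: (7/391) = +1 by Zolotarev.

+1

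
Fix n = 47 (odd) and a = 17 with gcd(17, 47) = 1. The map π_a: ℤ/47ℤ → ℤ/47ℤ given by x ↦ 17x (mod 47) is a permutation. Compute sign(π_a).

+1

Orbit of 18 under x↦17x: [18, 24, 32, 27, 36, 1, 17]… (length divides ord_47(17)).
π_17 has 3 disjoint cycles with lengths [23, 23, 1] on {0,…,46}.
47 − 3 = 44 transpositions; sign(π) = (−1)^44 = +1.
(17|47)_J = +1 (Zolotarev's lemma cross-check).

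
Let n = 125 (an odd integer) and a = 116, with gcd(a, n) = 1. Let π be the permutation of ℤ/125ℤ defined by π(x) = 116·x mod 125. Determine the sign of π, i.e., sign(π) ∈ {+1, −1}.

Start at x=61: 61 → 76 → 66 → 31 → 96 → 11 → 26 → … (one orbit).
13 cycles of lengths [25, 25, 25, 25, 5, 5, 5, 5, 1, 1, 1, 1, 1].
Σ(ℓ_i−1) = 125−13 = 112; sign = (−1)^112 = +1.
The Jacobi symbol (116|125) = +1 (Zolotarev) agrees.

+1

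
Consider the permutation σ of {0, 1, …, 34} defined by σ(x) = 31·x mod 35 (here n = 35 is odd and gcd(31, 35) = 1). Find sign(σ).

Trace 31: π^k(31) = [31, 16, 6, 11, 26, 1] for k=0..5.
π_31 has 10 disjoint cycles with lengths [6, 6, 6, 6, 6, 1, 1, 1, 1, 1] on {0,…,34}.
10 cycles on 35: each ℓ→(−1)^(ℓ−1), product (−1)^25 = -1.
Zolotarev: (31|35) = -1, matching the cycle-count sign.

-1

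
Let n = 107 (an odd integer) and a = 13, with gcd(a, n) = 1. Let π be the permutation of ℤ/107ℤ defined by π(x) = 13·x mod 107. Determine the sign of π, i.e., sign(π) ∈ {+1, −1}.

Orbit of 14 under x↦13x: [14, 75, 12, 49, 102, 42, 11]… (length divides ord_107(13)).
The orbit structure of x ↦ 13x mod 107: 3 orbits of sizes [53, 53, 1].
sign(π) = (−1)^{n − #cycles} = (−1)^{107−3} = (−1)^104 = +1.

+1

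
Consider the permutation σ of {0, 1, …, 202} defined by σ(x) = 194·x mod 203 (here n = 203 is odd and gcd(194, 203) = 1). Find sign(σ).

-1

Trace 36: π^k(36) = [36, 82, 74, 146, 107, 52, 141] for k=0..6.
The orbit structure of x ↦ 194x mod 203: 10 orbits of sizes [42, 42, 42, 42, 7, 7, 7, 7, 6, 1].
With 10 cycles on 203 points, sign = (−1)^{203−10} = -1.
Via Zolotarev, sign(π_{194}) = (194|203) = -1.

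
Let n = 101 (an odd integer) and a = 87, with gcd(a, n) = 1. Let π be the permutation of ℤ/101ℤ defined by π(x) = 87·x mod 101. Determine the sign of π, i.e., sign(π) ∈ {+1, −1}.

+1

Trace 1: π^k(1) = [1, 87, 95, 84, 36] for k=0..4.
The orbit structure of x ↦ 87x mod 101: 21 orbits of sizes [5, 5, 5, 5, 5, 5, 5, 5, 5, 5, 5, 5, 5, 5, 5, 5, 5, 5, 5, 5, 1].
Σ(ℓ_i−1) = 101−21 = 80; sign = (−1)^80 = +1.
(87|101)_J = +1 (Zolotarev's lemma cross-check).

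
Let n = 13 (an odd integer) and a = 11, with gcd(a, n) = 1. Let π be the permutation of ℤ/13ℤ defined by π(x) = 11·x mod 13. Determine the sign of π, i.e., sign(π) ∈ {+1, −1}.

Trace 2: π^k(2) = [2, 9, 8, 10, 6, 1, 11] for k=0..6.
Decompose π into cycles: lengths [12, 1] (2 cycles, including the fixed point 0).
13 − 2 = 11 transpositions; sign(π) = (−1)^11 = -1.
Check: (11/13) = -1 by Zolotarev.

-1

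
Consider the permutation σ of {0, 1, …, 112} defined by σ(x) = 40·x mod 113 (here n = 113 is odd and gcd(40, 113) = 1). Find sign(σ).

Trace 1: π^k(1) = [1, 40, 18, 42, 98, 78, 69] for k=0..6.
Cycle lengths of π_40 on ℤ/113ℤ: [16, 16, 16, 16, 16, 16, 16, 1]; 8 cycles in total.
113 − 8 = 105 transpositions; sign(π) = (−1)^105 = -1.

-1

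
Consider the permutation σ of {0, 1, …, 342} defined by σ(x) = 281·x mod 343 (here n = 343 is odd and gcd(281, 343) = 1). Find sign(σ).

Start at x=29: 29 → 260 → 1 → 281 → 71 → 57 → 239 → … (one orbit).
Decompose π into cycles: lengths [49, 49, 49, 49, 49, 49, 7, 7, 7, 7, 7, 7, 1, 1, 1, 1, 1, 1, 1] (19 cycles, including the fixed point 0).
343 − 19 = 324 transpositions; sign(π) = (−1)^324 = +1.
(281|343)_J = +1 (Zolotarev's lemma cross-check).

+1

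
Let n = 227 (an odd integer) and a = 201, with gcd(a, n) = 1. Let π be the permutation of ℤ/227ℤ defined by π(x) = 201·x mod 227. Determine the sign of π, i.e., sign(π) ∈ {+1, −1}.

-1

Trace 83: π^k(83) = [83, 112, 39, 121, 32, 76, 67] for k=0..6.
The orbit structure of x ↦ 201x mod 227: 2 orbits of sizes [226, 1].
227 − 2 = 225 transpositions; sign(π) = (−1)^225 = -1.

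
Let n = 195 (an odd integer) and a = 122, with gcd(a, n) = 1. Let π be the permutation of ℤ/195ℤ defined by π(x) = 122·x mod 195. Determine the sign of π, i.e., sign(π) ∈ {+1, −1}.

-1

Start at x=122: 122 → 64 → 8 → 1 → 122 (one orbit).
50 cycles of lengths [4, 4, 4, 4, 4, 4, 4, 4, 4, 4, 4, 4, 4, 4, 4, 4, 4, 4, 4, 4, 4, 4, 4, 4, 4, 4, 4, 4, 4, 4, 4, 4, 4, 4, 4, 4, 4, 4, 4, 4, 4, 4, 4, 4, 4, 4, 4, 4, 2, 1].
sign(π) = (−1)^{n − #cycles} = (−1)^{195−50} = (−1)^145 = -1.
The Jacobi symbol (122|195) = -1 (Zolotarev) agrees.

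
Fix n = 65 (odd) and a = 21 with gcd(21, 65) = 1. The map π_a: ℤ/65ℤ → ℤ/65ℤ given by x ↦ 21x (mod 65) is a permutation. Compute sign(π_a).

Start at x=21: 21 → 51 → 31 → 1 → 21 (one orbit).
Cycle lengths of π_21 on ℤ/65ℤ: [4, 4, 4, 4, 4, 4, 4, 4, 4, 4, 4, 4, 4, 4, 4, 1, 1, 1, 1, 1]; 20 cycles in total.
65 − 20 = 45 transpositions; sign(π) = (−1)^45 = -1.
The Jacobi symbol (21|65) = -1 (Zolotarev) agrees.

-1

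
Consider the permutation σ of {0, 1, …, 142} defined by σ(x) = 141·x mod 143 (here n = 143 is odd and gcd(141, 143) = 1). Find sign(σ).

Trace 12: π^k(12) = [12, 119, 48, 47, 49, 45, 53] for k=0..6.
Cycle lengths of π_141 on ℤ/143ℤ: [60, 60, 12, 5, 5, 1]; 6 cycles in total.
6 cycles on 143: each ℓ→(−1)^(ℓ−1), product (−1)^137 = -1.

-1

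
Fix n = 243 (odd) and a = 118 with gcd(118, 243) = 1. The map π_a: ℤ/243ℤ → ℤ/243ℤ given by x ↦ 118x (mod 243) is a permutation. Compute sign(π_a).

+1

Trace 100: π^k(100) = [100, 136, 10, 208, 1, 118, 73] for k=0..6.
The orbit structure of x ↦ 118x mod 243: 27 orbits of sizes [27, 27, 27, 27, 27, 27, 9, 9, 9, 9, 9, 9, 3, 3, 3, 3, 3, 3, 1, 1, 1, 1, 1, 1, 1, 1, 1].
243 − 27 = 216 transpositions; sign(π) = (−1)^216 = +1.
Check: (118/243) = +1 by Zolotarev.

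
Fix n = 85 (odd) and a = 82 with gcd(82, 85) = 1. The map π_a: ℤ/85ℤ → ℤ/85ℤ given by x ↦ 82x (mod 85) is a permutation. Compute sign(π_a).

+1

Orbit of 12 under x↦82x: [12, 49, 23, 16, 37, 59, 78]… (length divides ord_85(82)).
The orbit structure of x ↦ 82x mod 85: 7 orbits of sizes [16, 16, 16, 16, 16, 4, 1].
85 − 7 = 78 transpositions; sign(π) = (−1)^78 = +1.
(82|85)_J = +1 (Zolotarev's lemma cross-check).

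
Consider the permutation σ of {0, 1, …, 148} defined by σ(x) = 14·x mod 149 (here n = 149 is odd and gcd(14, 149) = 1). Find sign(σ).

-1

Trace 72: π^k(72) = [72, 114, 106, 143, 65, 16, 75] for k=0..6.
Decompose π into cycles: lengths [148, 1] (2 cycles, including the fixed point 0).
sign(π) = (−1)^{n − #cycles} = (−1)^{149−2} = (−1)^147 = -1.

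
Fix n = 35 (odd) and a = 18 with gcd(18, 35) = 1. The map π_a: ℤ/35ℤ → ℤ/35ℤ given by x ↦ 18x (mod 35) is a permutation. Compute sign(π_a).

Orbit of 29 under x↦18x: [29, 32, 16, 8, 4, 2, 1]… (length divides ord_35(18)).
Decompose π into cycles: lengths [12, 12, 4, 3, 3, 1] (6 cycles, including the fixed point 0).
Σ(ℓ_i−1) = 35−6 = 29; sign = (−1)^29 = -1.
Zolotarev: (18|35) = -1, matching the cycle-count sign.

-1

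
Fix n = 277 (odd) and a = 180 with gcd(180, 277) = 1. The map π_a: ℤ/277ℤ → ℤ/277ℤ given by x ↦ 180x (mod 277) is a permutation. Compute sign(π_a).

-1

Start at x=223: 223 → 252 → 209 → 225 → 58 → 191 → 32 → … (one orbit).
π_180 has 2 disjoint cycles with lengths [276, 1] on {0,…,276}.
With 2 cycles on 277 points, sign = (−1)^{277−2} = -1.
(180|277)_J = -1 (Zolotarev's lemma cross-check).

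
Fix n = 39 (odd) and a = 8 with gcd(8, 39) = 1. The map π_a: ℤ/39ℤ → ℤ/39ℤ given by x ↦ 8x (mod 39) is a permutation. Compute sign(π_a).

+1

Trace 5: π^k(5) = [5, 1, 8, 25] for k=0..3.
Cycle lengths of π_8 on ℤ/39ℤ: [4, 4, 4, 4, 4, 4, 4, 4, 4, 2, 1]; 11 cycles in total.
39 − 11 = 28 transpositions; sign(π) = (−1)^28 = +1.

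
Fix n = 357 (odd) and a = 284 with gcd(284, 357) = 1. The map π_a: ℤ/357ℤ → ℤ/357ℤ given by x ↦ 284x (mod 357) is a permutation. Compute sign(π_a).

Start at x=1: 1 → 284 → 331 → 113 → 319 → 275 → 274 → … (one orbit).
π_284 has 15 disjoint cycles with lengths [48, 48, 48, 48, 48, 48, 16, 16, 16, 6, 6, 3, 3, 2, 1] on {0,…,356}.
n − c = 357 − 15 = 342; sign = (−1)^342 = +1.

+1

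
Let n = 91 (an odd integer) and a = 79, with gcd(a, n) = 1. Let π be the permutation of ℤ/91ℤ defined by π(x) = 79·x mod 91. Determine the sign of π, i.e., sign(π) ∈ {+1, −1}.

+1

Start at x=1: 1 → 79 → 53 → 1 (one orbit).
Cycle lengths of π_79 on ℤ/91ℤ: [3, 3, 3, 3, 3, 3, 3, 3, 3, 3, 3, 3, 3, 3, 3, 3, 3, 3, 3, 3, 3, 3, 3, 3, 3, 3, 1, 1, 1, 1, 1, 1, 1, 1, 1, 1, 1, 1, 1]; 39 cycles in total.
sign(π) = (−1)^{n − #cycles} = (−1)^{91−39} = (−1)^52 = +1.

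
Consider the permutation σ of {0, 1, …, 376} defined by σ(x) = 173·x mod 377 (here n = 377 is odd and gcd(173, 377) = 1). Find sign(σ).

Start at x=173: 173 → 146 → 376 → 204 → 231 → 1 → 173 (one orbit).
73 cycles of lengths [6, 6, 6, 6, 6, 6, 6, 6, 6, 6, 6, 6, 6, 6, 6, 6, 6, 6, 6, 6, 6, 6, 6, 6, 6, 6, 6, 6, 6, 6, 6, 6, 6, 6, 6, 6, 6, 6, 6, 6, 6, 6, 6, 6, 6, 6, 6, 6, 6, 6, 6, 6, 6, 6, 6, 6, 6, 6, 2, 2, 2, 2, 2, 2, 2, 2, 2, 2, 2, 2, 2, 2, 1].
Σ(ℓ_i−1) = 377−73 = 304; sign = (−1)^304 = +1.

+1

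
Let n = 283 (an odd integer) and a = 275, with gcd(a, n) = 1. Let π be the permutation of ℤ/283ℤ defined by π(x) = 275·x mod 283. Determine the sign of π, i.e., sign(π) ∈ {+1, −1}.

+1

Orbit of 262 under x↦275x: [262, 168, 71, 281, 16, 155, 175]… (length divides ord_283(275)).
The orbit structure of x ↦ 275x mod 283: 7 orbits of sizes [47, 47, 47, 47, 47, 47, 1].
n − c = 283 − 7 = 276; sign = (−1)^276 = +1.
Zolotarev: (275|283) = +1, matching the cycle-count sign.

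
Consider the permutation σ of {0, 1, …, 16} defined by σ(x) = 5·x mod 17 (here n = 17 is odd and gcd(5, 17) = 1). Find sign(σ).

-1

Start at x=3: 3 → 15 → 7 → 1 → 5 → 8 → 6 → … (one orbit).
Decompose π into cycles: lengths [16, 1] (2 cycles, including the fixed point 0).
2 cycles on 17: each ℓ→(−1)^(ℓ−1), product (−1)^15 = -1.
(5|17)_J = -1 (Zolotarev's lemma cross-check).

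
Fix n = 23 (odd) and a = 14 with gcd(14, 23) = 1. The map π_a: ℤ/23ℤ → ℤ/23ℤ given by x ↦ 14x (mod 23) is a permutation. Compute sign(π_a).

Start at x=19: 19 → 13 → 21 → 18 → 22 → 9 → 11 → … (one orbit).
2 cycles of lengths [22, 1].
n − c = 23 − 2 = 21; sign = (−1)^21 = -1.

-1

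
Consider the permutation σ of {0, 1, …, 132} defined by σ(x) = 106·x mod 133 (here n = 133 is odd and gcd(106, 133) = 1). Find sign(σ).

+1

Start at x=1: 1 → 106 → 64 → 1 (one orbit).
Cycle type of π: 3×42 + 1×7; total 49 cycles.
n − c = 133 − 49 = 84; sign = (−1)^84 = +1.
Zolotarev: (106|133) = +1, matching the cycle-count sign.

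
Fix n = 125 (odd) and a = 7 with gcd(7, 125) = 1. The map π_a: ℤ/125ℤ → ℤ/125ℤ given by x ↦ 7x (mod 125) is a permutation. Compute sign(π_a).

Start at x=43: 43 → 51 → 107 → 124 → 118 → 76 → 32 → … (one orbit).
Cycle lengths of π_7 on ℤ/125ℤ: [20, 20, 20, 20, 20, 4, 4, 4, 4, 4, 4, 1]; 12 cycles in total.
125 − 12 = 113 transpositions; sign(π) = (−1)^113 = -1.

-1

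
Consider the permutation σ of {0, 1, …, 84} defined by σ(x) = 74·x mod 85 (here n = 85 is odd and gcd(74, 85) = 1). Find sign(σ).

-1

Start at x=21: 21 → 24 → 76 → 14 → 16 → 79 → 66 → … (one orbit).
Cycle lengths of π_74 on ℤ/85ℤ: [16, 16, 16, 16, 16, 2, 2, 1]; 8 cycles in total.
8 cycles on 85: each ℓ→(−1)^(ℓ−1), product (−1)^77 = -1.
Via Zolotarev, sign(π_{74}) = (74|85) = -1.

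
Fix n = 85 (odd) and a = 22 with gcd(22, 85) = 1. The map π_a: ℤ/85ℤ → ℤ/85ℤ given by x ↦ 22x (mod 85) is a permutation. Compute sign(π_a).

Start at x=49: 49 → 58 → 1 → 22 → 59 → 23 → 81 → … (one orbit).
Decompose π into cycles: lengths [16, 16, 16, 16, 16, 4, 1] (7 cycles, including the fixed point 0).
85 − 7 = 78 transpositions; sign(π) = (−1)^78 = +1.

+1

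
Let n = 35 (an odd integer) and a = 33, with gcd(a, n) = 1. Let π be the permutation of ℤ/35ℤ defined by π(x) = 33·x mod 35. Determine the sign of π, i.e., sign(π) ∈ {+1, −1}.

+1

Trace 29: π^k(29) = [29, 12, 11, 13, 9, 17, 1] for k=0..6.
Cycle type of π: 12×2 + 6 + 4 + 1; total 5 cycles.
sign(π) = (−1)^{n − #cycles} = (−1)^{35−5} = (−1)^30 = +1.
Check: (33/35) = +1 by Zolotarev.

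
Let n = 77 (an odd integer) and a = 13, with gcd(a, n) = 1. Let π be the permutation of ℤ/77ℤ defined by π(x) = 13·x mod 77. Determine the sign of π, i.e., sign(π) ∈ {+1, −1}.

Orbit of 41 under x↦13x: [41, 71, 76, 64, 62, 36, 6]… (length divides ord_77(13)).
Decompose π into cycles: lengths [10, 10, 10, 10, 10, 10, 10, 2, 2, 2, 1] (11 cycles, including the fixed point 0).
11 cycles on 77: each ℓ→(−1)^(ℓ−1), product (−1)^66 = +1.

+1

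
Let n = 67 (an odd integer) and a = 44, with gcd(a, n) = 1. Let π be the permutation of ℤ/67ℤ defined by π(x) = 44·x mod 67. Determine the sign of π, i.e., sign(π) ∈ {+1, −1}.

-1

Trace 44: π^k(44) = [44, 60, 27, 49, 12, 59, 50] for k=0..6.
π_44 has 2 disjoint cycles with lengths [66, 1] on {0,…,66}.
67 − 2 = 65 transpositions; sign(π) = (−1)^65 = -1.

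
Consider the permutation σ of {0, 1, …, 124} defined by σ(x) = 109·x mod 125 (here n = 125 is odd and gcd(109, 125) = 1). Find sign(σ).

Start at x=46: 46 → 14 → 26 → 84 → 31 → 4 → 61 → … (one orbit).
7 cycles of lengths [50, 50, 10, 10, 2, 2, 1].
n − c = 125 − 7 = 118; sign = (−1)^118 = +1.
The Jacobi symbol (109|125) = +1 (Zolotarev) agrees.

+1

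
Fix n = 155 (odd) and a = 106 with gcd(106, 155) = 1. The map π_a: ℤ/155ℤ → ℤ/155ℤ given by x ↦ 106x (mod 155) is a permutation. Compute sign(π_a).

-1

Orbit of 131 under x↦106x: [131, 91, 36, 96, 101, 11, 81]… (length divides ord_155(106)).
The orbit structure of x ↦ 106x mod 155: 10 orbits of sizes [30, 30, 30, 30, 30, 1, 1, 1, 1, 1].
Σ(ℓ_i−1) = 155−10 = 145; sign = (−1)^145 = -1.
Via Zolotarev, sign(π_{106}) = (106|155) = -1.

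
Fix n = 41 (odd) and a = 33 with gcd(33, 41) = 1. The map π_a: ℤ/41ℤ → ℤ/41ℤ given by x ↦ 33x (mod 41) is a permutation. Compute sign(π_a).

Trace 5: π^k(5) = [5, 1, 33, 23, 21, 37, 32] for k=0..6.
π_33 has 3 disjoint cycles with lengths [20, 20, 1] on {0,…,40}.
With 3 cycles on 41 points, sign = (−1)^{41−3} = +1.

+1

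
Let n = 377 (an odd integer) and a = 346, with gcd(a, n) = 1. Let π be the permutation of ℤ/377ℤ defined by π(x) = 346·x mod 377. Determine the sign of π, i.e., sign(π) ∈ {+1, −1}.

Start at x=339: 339 → 47 → 51 → 304 → 1 → 346 → 207 → … (one orbit).
π_346 has 17 disjoint cycles with lengths [28, 28, 28, 28, 28, 28, 28, 28, 28, 28, 28, 28, 28, 4, 4, 4, 1] on {0,…,376}.
17 cycles on 377: each ℓ→(−1)^(ℓ−1), product (−1)^360 = +1.
Zolotarev: (346|377) = +1, matching the cycle-count sign.

+1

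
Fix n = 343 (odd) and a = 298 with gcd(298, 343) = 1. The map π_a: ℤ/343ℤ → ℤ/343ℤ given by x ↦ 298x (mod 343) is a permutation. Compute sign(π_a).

Start at x=274: 274 → 18 → 219 → 92 → 319 → 51 → 106 → … (one orbit).
π_298 has 7 disjoint cycles with lengths [147, 147, 21, 21, 3, 3, 1] on {0,…,342}.
n − c = 343 − 7 = 336; sign = (−1)^336 = +1.

+1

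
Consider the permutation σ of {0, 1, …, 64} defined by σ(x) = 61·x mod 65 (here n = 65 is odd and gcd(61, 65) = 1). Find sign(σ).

Trace 61: π^k(61) = [61, 16, 1] for k=0..2.
π_61 has 25 disjoint cycles with lengths [3, 3, 3, 3, 3, 3, 3, 3, 3, 3, 3, 3, 3, 3, 3, 3, 3, 3, 3, 3, 1, 1, 1, 1, 1] on {0,…,64}.
25 cycles on 65: each ℓ→(−1)^(ℓ−1), product (−1)^40 = +1.
(61|65)_J = +1 (Zolotarev's lemma cross-check).

+1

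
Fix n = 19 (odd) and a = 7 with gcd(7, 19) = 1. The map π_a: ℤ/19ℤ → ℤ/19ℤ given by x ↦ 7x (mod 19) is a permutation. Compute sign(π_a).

Trace 11: π^k(11) = [11, 1, 7] for k=0..2.
Cycle type of π: 3×6 + 1; total 7 cycles.
7 cycles on 19: each ℓ→(−1)^(ℓ−1), product (−1)^12 = +1.
(7|19)_J = +1 (Zolotarev's lemma cross-check).

+1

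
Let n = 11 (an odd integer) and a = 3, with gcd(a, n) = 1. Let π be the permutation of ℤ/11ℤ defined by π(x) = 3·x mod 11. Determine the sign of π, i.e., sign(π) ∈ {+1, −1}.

+1

Orbit of 4 under x↦3x: [4, 1, 3, 9, 5]… (length divides ord_11(3)).
Cycle lengths of π_3 on ℤ/11ℤ: [5, 5, 1]; 3 cycles in total.
Σ(ℓ_i−1) = 11−3 = 8; sign = (−1)^8 = +1.
Check: (3/11) = +1 by Zolotarev.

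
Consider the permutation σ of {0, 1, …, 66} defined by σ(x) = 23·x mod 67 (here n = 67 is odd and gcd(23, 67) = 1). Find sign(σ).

Start at x=10: 10 → 29 → 64 → 65 → 21 → 14 → 54 → … (one orbit).
The orbit structure of x ↦ 23x mod 67: 3 orbits of sizes [33, 33, 1].
sign(π) = (−1)^{n − #cycles} = (−1)^{67−3} = (−1)^64 = +1.

+1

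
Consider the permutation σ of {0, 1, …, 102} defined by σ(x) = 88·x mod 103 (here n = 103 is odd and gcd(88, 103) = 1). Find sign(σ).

Trace 12: π^k(12) = [12, 26, 22, 82, 6, 13, 11] for k=0..6.
Cycle lengths of π_88 on ℤ/103ℤ: [102, 1]; 2 cycles in total.
n − c = 103 − 2 = 101; sign = (−1)^101 = -1.
Zolotarev: (88|103) = -1, matching the cycle-count sign.

-1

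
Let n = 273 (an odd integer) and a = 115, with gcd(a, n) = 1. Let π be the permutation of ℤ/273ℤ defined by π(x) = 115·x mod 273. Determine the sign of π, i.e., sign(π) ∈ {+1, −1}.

+1

Orbit of 262 under x↦115x: [262, 100, 34, 88, 19, 1, 115]… (length divides ord_273(115)).
Decompose π into cycles: lengths [12, 12, 12, 12, 12, 12, 12, 12, 12, 12, 12, 12, 12, 12, 12, 12, 12, 12, 12, 12, 12, 6, 6, 6, 1, 1, 1] (27 cycles, including the fixed point 0).
n − c = 273 − 27 = 246; sign = (−1)^246 = +1.
Zolotarev: (115|273) = +1, matching the cycle-count sign.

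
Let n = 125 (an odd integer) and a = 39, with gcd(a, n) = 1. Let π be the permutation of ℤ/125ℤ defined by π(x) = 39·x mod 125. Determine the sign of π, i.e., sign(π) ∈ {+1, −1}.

+1

Start at x=119: 119 → 16 → 124 → 86 → 104 → 56 → 59 → … (one orbit).
Cycle lengths of π_39 on ℤ/125ℤ: [50, 50, 10, 10, 2, 2, 1]; 7 cycles in total.
n − c = 125 − 7 = 118; sign = (−1)^118 = +1.
(39|125)_J = +1 (Zolotarev's lemma cross-check).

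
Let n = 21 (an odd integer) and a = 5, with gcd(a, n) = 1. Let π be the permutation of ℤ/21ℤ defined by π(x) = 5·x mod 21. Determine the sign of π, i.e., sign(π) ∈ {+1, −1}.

Orbit of 16 under x↦5x: [16, 17, 1, 5, 4, 20]… (length divides ord_21(5)).
Cycle type of π: 6×3 + 2 + 1; total 5 cycles.
n − c = 21 − 5 = 16; sign = (−1)^16 = +1.
(5|21)_J = +1 (Zolotarev's lemma cross-check).

+1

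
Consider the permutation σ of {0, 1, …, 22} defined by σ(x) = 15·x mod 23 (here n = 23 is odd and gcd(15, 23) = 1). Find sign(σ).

-1

Start at x=22: 22 → 8 → 5 → 6 → 21 → 16 → 10 → … (one orbit).
Cycle type of π: 22 + 1; total 2 cycles.
With 2 cycles on 23 points, sign = (−1)^{23−2} = -1.
Check: (15/23) = -1 by Zolotarev.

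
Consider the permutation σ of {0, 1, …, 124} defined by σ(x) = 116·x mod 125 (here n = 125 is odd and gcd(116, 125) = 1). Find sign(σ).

+1

Start at x=66: 66 → 31 → 96 → 11 → 26 → 16 → 106 → … (one orbit).
The orbit structure of x ↦ 116x mod 125: 13 orbits of sizes [25, 25, 25, 25, 5, 5, 5, 5, 1, 1, 1, 1, 1].
With 13 cycles on 125 points, sign = (−1)^{125−13} = +1.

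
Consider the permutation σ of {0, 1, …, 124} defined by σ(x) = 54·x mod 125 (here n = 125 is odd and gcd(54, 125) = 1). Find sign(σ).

Orbit of 114 under x↦54x: [114, 31, 49, 21, 9, 111, 119]… (length divides ord_125(54)).
Decompose π into cycles: lengths [50, 50, 10, 10, 2, 2, 1] (7 cycles, including the fixed point 0).
7 cycles on 125: each ℓ→(−1)^(ℓ−1), product (−1)^118 = +1.

+1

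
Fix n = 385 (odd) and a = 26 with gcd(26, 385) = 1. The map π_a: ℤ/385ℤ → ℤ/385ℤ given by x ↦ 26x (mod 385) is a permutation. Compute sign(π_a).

-1

Orbit of 201 under x↦26x: [201, 221, 356, 16, 31, 36, 166]… (length divides ord_385(26)).
Decompose π into cycles: lengths [30, 30, 30, 30, 30, 30, 30, 30, 30, 30, 6, 6, 6, 6, 6, 5, 5, 5, 5, 5, 5, 5, 5, 5, 5, 1, 1, 1, 1, 1] (30 cycles, including the fixed point 0).
Σ(ℓ_i−1) = 385−30 = 355; sign = (−1)^355 = -1.
Via Zolotarev, sign(π_{26}) = (26|385) = -1.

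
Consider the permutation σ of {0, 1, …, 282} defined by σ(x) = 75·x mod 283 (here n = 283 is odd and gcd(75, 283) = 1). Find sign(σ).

Trace 143: π^k(143) = [143, 254, 89, 166, 281, 133, 70] for k=0..6.
The orbit structure of x ↦ 75x mod 283: 2 orbits of sizes [282, 1].
n − c = 283 − 2 = 281; sign = (−1)^281 = -1.
Via Zolotarev, sign(π_{75}) = (75|283) = -1.

-1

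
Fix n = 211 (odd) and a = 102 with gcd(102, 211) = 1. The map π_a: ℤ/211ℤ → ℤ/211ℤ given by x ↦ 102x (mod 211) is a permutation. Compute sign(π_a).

-1

Trace 188: π^k(188) = [188, 186, 193, 63, 96, 86, 121] for k=0..6.
Decompose π into cycles: lengths [70, 70, 70, 1] (4 cycles, including the fixed point 0).
211 − 4 = 207 transpositions; sign(π) = (−1)^207 = -1.
The Jacobi symbol (102|211) = -1 (Zolotarev) agrees.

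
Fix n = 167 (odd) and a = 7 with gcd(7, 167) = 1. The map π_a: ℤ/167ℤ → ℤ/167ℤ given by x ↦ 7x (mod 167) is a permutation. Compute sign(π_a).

Start at x=75: 75 → 24 → 1 → 7 → 49 → 9 → 63 → … (one orbit).
3 cycles of lengths [83, 83, 1].
167 − 3 = 164 transpositions; sign(π) = (−1)^164 = +1.
Check: (7/167) = +1 by Zolotarev.

+1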